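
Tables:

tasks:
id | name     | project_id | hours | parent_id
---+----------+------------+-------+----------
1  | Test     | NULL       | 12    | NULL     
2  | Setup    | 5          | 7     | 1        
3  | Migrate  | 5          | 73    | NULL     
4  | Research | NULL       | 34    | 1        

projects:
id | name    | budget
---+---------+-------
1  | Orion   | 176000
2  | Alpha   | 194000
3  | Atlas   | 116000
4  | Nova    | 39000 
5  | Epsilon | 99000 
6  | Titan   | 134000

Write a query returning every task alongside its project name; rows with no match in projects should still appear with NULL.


LEFT JOIN keeps every row from tasks (the left table); where project_id has no match in projects, the project columns become NULL. Walk through each task:
  - task 1 (Test): project_id=NULL, no match -> kept with NULL
  - task 2 (Setup): project_id=5 -> matches Epsilon
  - task 3 (Migrate): project_id=5 -> matches Epsilon
  - task 4 (Research): project_id=NULL, no match -> kept with NULL
All 4 rows appear; 2 have NULL project.

SQL:
SELECT a.name, b.name AS project
FROM tasks a
LEFT JOIN projects b ON a.project_id = b.id

Result:
name     | project
---------+--------
Test     | NULL   
Setup    | Epsilon
Migrate  | Epsilon
Research | NULL   


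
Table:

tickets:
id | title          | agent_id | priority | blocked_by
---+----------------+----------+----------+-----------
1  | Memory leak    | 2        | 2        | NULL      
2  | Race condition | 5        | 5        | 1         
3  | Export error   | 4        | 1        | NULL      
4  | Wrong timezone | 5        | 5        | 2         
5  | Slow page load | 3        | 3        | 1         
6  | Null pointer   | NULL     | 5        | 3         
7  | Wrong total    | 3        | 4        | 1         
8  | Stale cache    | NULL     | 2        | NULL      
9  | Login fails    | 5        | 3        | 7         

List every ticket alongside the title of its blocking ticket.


This is a self-join: tickets is joined to a second copy of itself, matching each row's blocked_by to another row's id. Use LEFT JOIN so rows with blocked_by=NULL are kept.
  - ticket 1 (Memory leak): blocked_by=NULL -> NULL
  - ticket 2 (Race condition): blocked_by=1 -> Memory leak
  - ticket 3 (Export error): blocked_by=NULL -> NULL
  - ticket 4 (Wrong timezone): blocked_by=2 -> Race condition
  - ticket 5 (Slow page load): blocked_by=1 -> Memory leak
  - ticket 6 (Null pointer): blocked_by=3 -> Export error
  - ticket 7 (Wrong total): blocked_by=1 -> Memory leak
  - ticket 8 (Stale cache): blocked_by=NULL -> NULL
  - ticket 9 (Login fails): blocked_by=7 -> Wrong total

SQL:
SELECT a.title AS item, b.title AS blocked_by
FROM tickets a
LEFT JOIN tickets b ON a.blocked_by = b.id

Result:
item           | blocked_by    
---------------+---------------
Memory leak    | NULL          
Race condition | Memory leak   
Export error   | NULL          
Wrong timezone | Race condition
Slow page load | Memory leak   
Null pointer   | Export error  
Wrong total    | Memory leak   
Stale cache    | NULL          
Login fails    | Wrong total   


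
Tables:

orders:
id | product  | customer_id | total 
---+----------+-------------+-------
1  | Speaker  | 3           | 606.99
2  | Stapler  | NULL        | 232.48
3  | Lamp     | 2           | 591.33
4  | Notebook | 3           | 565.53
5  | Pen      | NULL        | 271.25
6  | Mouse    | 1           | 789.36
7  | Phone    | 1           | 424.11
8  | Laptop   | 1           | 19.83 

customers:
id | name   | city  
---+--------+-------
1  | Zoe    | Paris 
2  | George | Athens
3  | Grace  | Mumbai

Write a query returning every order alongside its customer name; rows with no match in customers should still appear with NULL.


LEFT JOIN keeps every row from orders (the left table); where customer_id has no match in customers, the customer columns become NULL. Walk through each order:
  - order 1 (Speaker): customer_id=3 -> matches Grace
  - order 2 (Stapler): customer_id=NULL, no match -> kept with NULL
  - order 3 (Lamp): customer_id=2 -> matches George
  - order 4 (Notebook): customer_id=3 -> matches Grace
  - order 5 (Pen): customer_id=NULL, no match -> kept with NULL
  - order 6 (Mouse): customer_id=1 -> matches Zoe
  - order 7 (Phone): customer_id=1 -> matches Zoe
  - order 8 (Laptop): customer_id=1 -> matches Zoe
All 8 rows appear; 2 have NULL customer.

SQL:
SELECT a.product, b.name AS customer
FROM orders a
LEFT JOIN customers b ON a.customer_id = b.id

Result:
product  | customer
---------+---------
Speaker  | Grace   
Stapler  | NULL    
Lamp     | George  
Notebook | Grace   
Pen      | NULL    
Mouse    | Zoe     
Phone    | Zoe     
Laptop   | Zoe     


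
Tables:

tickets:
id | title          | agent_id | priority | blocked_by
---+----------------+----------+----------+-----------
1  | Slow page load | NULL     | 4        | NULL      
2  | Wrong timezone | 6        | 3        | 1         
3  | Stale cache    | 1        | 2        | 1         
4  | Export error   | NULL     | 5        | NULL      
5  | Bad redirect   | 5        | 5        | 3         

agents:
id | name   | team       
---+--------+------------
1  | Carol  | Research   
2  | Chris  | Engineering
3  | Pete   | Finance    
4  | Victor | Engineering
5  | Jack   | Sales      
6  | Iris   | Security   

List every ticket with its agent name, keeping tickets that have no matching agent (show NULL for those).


LEFT JOIN keeps every row from tickets (the left table); where agent_id has no match in agents, the agent columns become NULL. Walk through each ticket:
  - ticket 1 (Slow page load): agent_id=NULL, no match -> kept with NULL
  - ticket 2 (Wrong timezone): agent_id=6 -> matches Iris
  - ticket 3 (Stale cache): agent_id=1 -> matches Carol
  - ticket 4 (Export error): agent_id=NULL, no match -> kept with NULL
  - ticket 5 (Bad redirect): agent_id=5 -> matches Jack
All 5 rows appear; 2 have NULL agent.

SQL:
SELECT a.title, b.name AS agent
FROM tickets a
LEFT JOIN agents b ON a.agent_id = b.id

Result:
title          | agent
---------------+------
Slow page load | NULL 
Wrong timezone | Iris 
Stale cache    | Carol
Export error   | NULL 
Bad redirect   | Jack 


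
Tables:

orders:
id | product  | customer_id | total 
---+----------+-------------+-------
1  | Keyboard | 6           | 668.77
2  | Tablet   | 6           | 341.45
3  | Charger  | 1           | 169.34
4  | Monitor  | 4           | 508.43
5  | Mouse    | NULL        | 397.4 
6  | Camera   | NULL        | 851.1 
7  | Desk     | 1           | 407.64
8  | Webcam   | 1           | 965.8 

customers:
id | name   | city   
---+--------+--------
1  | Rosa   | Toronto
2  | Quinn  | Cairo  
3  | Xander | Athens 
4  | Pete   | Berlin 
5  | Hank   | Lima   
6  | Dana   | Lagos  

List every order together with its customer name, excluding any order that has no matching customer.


INNER JOIN keeps only orders rows whose customer_id matches an id in customers. Walk through each order:
  - order 1 (Keyboard): customer_id=6 -> matches Dana
  - order 2 (Tablet): customer_id=6 -> matches Dana
  - order 3 (Charger): customer_id=1 -> matches Rosa
  - order 4 (Monitor): customer_id=4 -> matches Pete
  - order 5 (Mouse): customer_id=NULL, no match -> dropped
  - order 6 (Camera): customer_id=NULL, no match -> dropped
  - order 7 (Desk): customer_id=1 -> matches Rosa
  - order 8 (Webcam): customer_id=1 -> matches Rosa
So 2 of 8 rows are dropped.

SQL:
SELECT a.product, b.name AS customer
FROM orders a
INNER JOIN customers b ON a.customer_id = b.id

Result:
product  | customer
---------+---------
Keyboard | Dana    
Tablet   | Dana    
Charger  | Rosa    
Monitor  | Pete    
Desk     | Rosa    
Webcam   | Rosa    


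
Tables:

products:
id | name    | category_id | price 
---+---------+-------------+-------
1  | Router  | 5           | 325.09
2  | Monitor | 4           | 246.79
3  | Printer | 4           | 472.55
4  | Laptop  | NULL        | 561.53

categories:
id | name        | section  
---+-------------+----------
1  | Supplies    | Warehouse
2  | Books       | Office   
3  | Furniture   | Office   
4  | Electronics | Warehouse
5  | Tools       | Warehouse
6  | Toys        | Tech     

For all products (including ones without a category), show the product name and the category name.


LEFT JOIN keeps every row from products (the left table); where category_id has no match in categories, the category columns become NULL. Walk through each product:
  - product 1 (Router): category_id=5 -> matches Tools
  - product 2 (Monitor): category_id=4 -> matches Electronics
  - product 3 (Printer): category_id=4 -> matches Electronics
  - product 4 (Laptop): category_id=NULL, no match -> kept with NULL
All 4 rows appear; 1 has NULL category.

SQL:
SELECT a.name, b.name AS category
FROM products a
LEFT JOIN categories b ON a.category_id = b.id

Result:
name    | category   
--------+------------
Router  | Tools      
Monitor | Electronics
Printer | Electronics
Laptop  | NULL       


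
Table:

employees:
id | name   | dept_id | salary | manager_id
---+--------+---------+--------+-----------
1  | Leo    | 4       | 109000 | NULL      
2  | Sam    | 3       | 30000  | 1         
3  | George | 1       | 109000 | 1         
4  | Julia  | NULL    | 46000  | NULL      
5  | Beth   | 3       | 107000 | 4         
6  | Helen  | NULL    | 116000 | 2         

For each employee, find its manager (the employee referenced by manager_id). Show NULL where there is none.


This is a self-join: employees is joined to a second copy of itself, matching each row's manager_id to another row's id. Use LEFT JOIN so rows with manager_id=NULL are kept.
  - employee 1 (Leo): manager_id=NULL -> NULL
  - employee 2 (Sam): manager_id=1 -> Leo
  - employee 3 (George): manager_id=1 -> Leo
  - employee 4 (Julia): manager_id=NULL -> NULL
  - employee 5 (Beth): manager_id=4 -> Julia
  - employee 6 (Helen): manager_id=2 -> Sam

SQL:
SELECT a.name AS item, b.name AS manager
FROM employees a
LEFT JOIN employees b ON a.manager_id = b.id

Result:
item   | manager
-------+--------
Leo    | NULL   
Sam    | Leo    
George | Leo    
Julia  | NULL   
Beth   | Julia  
Helen  | Sam    


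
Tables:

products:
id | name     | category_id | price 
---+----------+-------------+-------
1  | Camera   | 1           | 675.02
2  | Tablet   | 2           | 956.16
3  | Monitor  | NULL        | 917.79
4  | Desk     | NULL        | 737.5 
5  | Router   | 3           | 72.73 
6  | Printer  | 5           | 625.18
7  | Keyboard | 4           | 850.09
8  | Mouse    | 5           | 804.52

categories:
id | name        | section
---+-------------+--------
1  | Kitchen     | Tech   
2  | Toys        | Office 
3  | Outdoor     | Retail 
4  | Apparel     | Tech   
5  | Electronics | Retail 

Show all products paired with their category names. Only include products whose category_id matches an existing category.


INNER JOIN keeps only products rows whose category_id matches an id in categories. Walk through each product:
  - product 1 (Camera): category_id=1 -> matches Kitchen
  - product 2 (Tablet): category_id=2 -> matches Toys
  - product 3 (Monitor): category_id=NULL, no match -> dropped
  - product 4 (Desk): category_id=NULL, no match -> dropped
  - product 5 (Router): category_id=3 -> matches Outdoor
  - product 6 (Printer): category_id=5 -> matches Electronics
  - product 7 (Keyboard): category_id=4 -> matches Apparel
  - product 8 (Mouse): category_id=5 -> matches Electronics
So 2 of 8 rows are dropped.

SQL:
SELECT a.name, b.name AS category
FROM products a
INNER JOIN categories b ON a.category_id = b.id

Result:
name     | category   
---------+------------
Camera   | Kitchen    
Tablet   | Toys       
Router   | Outdoor    
Printer  | Electronics
Keyboard | Apparel    
Mouse    | Electronics


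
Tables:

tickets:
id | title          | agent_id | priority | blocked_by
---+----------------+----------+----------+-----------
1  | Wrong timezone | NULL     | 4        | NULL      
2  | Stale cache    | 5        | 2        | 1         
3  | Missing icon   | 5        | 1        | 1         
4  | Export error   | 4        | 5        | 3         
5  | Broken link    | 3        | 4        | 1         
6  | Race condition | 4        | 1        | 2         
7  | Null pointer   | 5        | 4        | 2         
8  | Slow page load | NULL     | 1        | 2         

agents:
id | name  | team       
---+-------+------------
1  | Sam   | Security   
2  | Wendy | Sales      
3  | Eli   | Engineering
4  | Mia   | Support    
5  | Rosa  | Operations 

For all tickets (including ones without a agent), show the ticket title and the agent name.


LEFT JOIN keeps every row from tickets (the left table); where agent_id has no match in agents, the agent columns become NULL. Walk through each ticket:
  - ticket 1 (Wrong timezone): agent_id=NULL, no match -> kept with NULL
  - ticket 2 (Stale cache): agent_id=5 -> matches Rosa
  - ticket 3 (Missing icon): agent_id=5 -> matches Rosa
  - ticket 4 (Export error): agent_id=4 -> matches Mia
  - ticket 5 (Broken link): agent_id=3 -> matches Eli
  - ticket 6 (Race condition): agent_id=4 -> matches Mia
  - ticket 7 (Null pointer): agent_id=5 -> matches Rosa
  - ticket 8 (Slow page load): agent_id=NULL, no match -> kept with NULL
All 8 rows appear; 2 have NULL agent.

SQL:
SELECT a.title, b.name AS agent
FROM tickets a
LEFT JOIN agents b ON a.agent_id = b.id

Result:
title          | agent
---------------+------
Wrong timezone | NULL 
Stale cache    | Rosa 
Missing icon   | Rosa 
Export error   | Mia  
Broken link    | Eli  
Race condition | Mia  
Null pointer   | Rosa 
Slow page load | NULL 


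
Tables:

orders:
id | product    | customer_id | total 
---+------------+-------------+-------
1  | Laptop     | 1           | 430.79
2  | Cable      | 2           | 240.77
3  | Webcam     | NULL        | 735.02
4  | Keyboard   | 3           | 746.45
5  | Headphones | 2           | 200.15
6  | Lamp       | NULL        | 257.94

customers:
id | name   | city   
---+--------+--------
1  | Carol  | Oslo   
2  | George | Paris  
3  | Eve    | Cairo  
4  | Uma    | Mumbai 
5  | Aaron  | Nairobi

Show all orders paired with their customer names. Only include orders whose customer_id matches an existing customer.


INNER JOIN keeps only orders rows whose customer_id matches an id in customers. Walk through each order:
  - order 1 (Laptop): customer_id=1 -> matches Carol
  - order 2 (Cable): customer_id=2 -> matches George
  - order 3 (Webcam): customer_id=NULL, no match -> dropped
  - order 4 (Keyboard): customer_id=3 -> matches Eve
  - order 5 (Headphones): customer_id=2 -> matches George
  - order 6 (Lamp): customer_id=NULL, no match -> dropped
So 2 of 6 rows are dropped.

SQL:
SELECT a.product, b.name AS customer
FROM orders a
INNER JOIN customers b ON a.customer_id = b.id

Result:
product    | customer
-----------+---------
Laptop     | Carol   
Cable      | George  
Keyboard   | Eve     
Headphones | George  


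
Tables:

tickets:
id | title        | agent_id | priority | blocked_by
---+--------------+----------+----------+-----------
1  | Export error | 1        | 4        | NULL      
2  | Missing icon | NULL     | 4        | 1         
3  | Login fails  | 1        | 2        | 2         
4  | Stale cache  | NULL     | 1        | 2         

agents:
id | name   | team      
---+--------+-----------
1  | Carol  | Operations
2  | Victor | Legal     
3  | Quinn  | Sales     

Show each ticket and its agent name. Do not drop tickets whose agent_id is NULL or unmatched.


LEFT JOIN keeps every row from tickets (the left table); where agent_id has no match in agents, the agent columns become NULL. Walk through each ticket:
  - ticket 1 (Export error): agent_id=1 -> matches Carol
  - ticket 2 (Missing icon): agent_id=NULL, no match -> kept with NULL
  - ticket 3 (Login fails): agent_id=1 -> matches Carol
  - ticket 4 (Stale cache): agent_id=NULL, no match -> kept with NULL
All 4 rows appear; 2 have NULL agent.

SQL:
SELECT a.title, b.name AS agent
FROM tickets a
LEFT JOIN agents b ON a.agent_id = b.id

Result:
title        | agent
-------------+------
Export error | Carol
Missing icon | NULL 
Login fails  | Carol
Stale cache  | NULL 


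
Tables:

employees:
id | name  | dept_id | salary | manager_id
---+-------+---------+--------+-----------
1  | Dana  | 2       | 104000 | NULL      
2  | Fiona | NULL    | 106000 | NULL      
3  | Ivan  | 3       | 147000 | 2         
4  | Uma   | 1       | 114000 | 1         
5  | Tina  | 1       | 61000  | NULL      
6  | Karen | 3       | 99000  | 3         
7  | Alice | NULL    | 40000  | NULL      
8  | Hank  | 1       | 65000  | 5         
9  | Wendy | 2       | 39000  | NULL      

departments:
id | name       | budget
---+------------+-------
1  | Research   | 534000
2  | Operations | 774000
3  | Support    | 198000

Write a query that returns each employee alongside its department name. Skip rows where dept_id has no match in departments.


INNER JOIN keeps only employees rows whose dept_id matches an id in departments. Walk through each employee:
  - employee 1 (Dana): dept_id=2 -> matches Operations
  - employee 2 (Fiona): dept_id=NULL, no match -> dropped
  - employee 3 (Ivan): dept_id=3 -> matches Support
  - employee 4 (Uma): dept_id=1 -> matches Research
  - employee 5 (Tina): dept_id=1 -> matches Research
  - employee 6 (Karen): dept_id=3 -> matches Support
  - employee 7 (Alice): dept_id=NULL, no match -> dropped
  - employee 8 (Hank): dept_id=1 -> matches Research
  - employee 9 (Wendy): dept_id=2 -> matches Operations
So 2 of 9 rows are dropped.

SQL:
SELECT a.name, b.name AS department
FROM employees a
INNER JOIN departments b ON a.dept_id = b.id

Result:
name  | department
------+-----------
Dana  | Operations
Ivan  | Support   
Uma   | Research  
Tina  | Research  
Karen | Support   
Hank  | Research  
Wendy | Operations


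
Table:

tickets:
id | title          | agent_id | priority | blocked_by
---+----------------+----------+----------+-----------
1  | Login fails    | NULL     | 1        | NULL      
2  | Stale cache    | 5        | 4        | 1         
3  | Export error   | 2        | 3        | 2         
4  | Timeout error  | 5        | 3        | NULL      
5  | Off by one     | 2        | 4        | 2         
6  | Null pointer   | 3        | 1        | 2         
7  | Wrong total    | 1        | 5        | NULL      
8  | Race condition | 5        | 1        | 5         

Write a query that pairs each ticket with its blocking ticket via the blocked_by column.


This is a self-join: tickets is joined to a second copy of itself, matching each row's blocked_by to another row's id. Use LEFT JOIN so rows with blocked_by=NULL are kept.
  - ticket 1 (Login fails): blocked_by=NULL -> NULL
  - ticket 2 (Stale cache): blocked_by=1 -> Login fails
  - ticket 3 (Export error): blocked_by=2 -> Stale cache
  - ticket 4 (Timeout error): blocked_by=NULL -> NULL
  - ticket 5 (Off by one): blocked_by=2 -> Stale cache
  - ticket 6 (Null pointer): blocked_by=2 -> Stale cache
  - ticket 7 (Wrong total): blocked_by=NULL -> NULL
  - ticket 8 (Race condition): blocked_by=5 -> Off by one

SQL:
SELECT a.title AS item, b.title AS blocked_by
FROM tickets a
LEFT JOIN tickets b ON a.blocked_by = b.id

Result:
item           | blocked_by 
---------------+------------
Login fails    | NULL       
Stale cache    | Login fails
Export error   | Stale cache
Timeout error  | NULL       
Off by one     | Stale cache
Null pointer   | Stale cache
Wrong total    | NULL       
Race condition | Off by one 


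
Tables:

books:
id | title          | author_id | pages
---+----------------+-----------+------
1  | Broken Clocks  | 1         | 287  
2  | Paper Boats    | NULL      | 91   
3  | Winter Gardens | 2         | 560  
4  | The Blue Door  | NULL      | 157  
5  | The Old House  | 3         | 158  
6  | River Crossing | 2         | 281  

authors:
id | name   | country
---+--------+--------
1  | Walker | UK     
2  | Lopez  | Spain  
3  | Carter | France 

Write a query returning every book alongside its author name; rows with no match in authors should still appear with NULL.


LEFT JOIN keeps every row from books (the left table); where author_id has no match in authors, the author columns become NULL. Walk through each book:
  - book 1 (Broken Clocks): author_id=1 -> matches Walker
  - book 2 (Paper Boats): author_id=NULL, no match -> kept with NULL
  - book 3 (Winter Gardens): author_id=2 -> matches Lopez
  - book 4 (The Blue Door): author_id=NULL, no match -> kept with NULL
  - book 5 (The Old House): author_id=3 -> matches Carter
  - book 6 (River Crossing): author_id=2 -> matches Lopez
All 6 rows appear; 2 have NULL author.

SQL:
SELECT a.title, b.name AS author
FROM books a
LEFT JOIN authors b ON a.author_id = b.id

Result:
title          | author
---------------+-------
Broken Clocks  | Walker
Paper Boats    | NULL  
Winter Gardens | Lopez 
The Blue Door  | NULL  
The Old House  | Carter
River Crossing | Lopez 


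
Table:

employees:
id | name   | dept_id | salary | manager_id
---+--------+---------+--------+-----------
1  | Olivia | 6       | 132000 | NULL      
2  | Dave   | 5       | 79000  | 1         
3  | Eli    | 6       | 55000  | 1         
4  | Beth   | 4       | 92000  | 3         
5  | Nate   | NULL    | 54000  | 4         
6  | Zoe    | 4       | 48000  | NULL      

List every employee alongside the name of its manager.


This is a self-join: employees is joined to a second copy of itself, matching each row's manager_id to another row's id. Use LEFT JOIN so rows with manager_id=NULL are kept.
  - employee 1 (Olivia): manager_id=NULL -> NULL
  - employee 2 (Dave): manager_id=1 -> Olivia
  - employee 3 (Eli): manager_id=1 -> Olivia
  - employee 4 (Beth): manager_id=3 -> Eli
  - employee 5 (Nate): manager_id=4 -> Beth
  - employee 6 (Zoe): manager_id=NULL -> NULL

SQL:
SELECT a.name AS item, b.name AS manager
FROM employees a
LEFT JOIN employees b ON a.manager_id = b.id

Result:
item   | manager
-------+--------
Olivia | NULL   
Dave   | Olivia 
Eli    | Olivia 
Beth   | Eli    
Nate   | Beth   
Zoe    | NULL   


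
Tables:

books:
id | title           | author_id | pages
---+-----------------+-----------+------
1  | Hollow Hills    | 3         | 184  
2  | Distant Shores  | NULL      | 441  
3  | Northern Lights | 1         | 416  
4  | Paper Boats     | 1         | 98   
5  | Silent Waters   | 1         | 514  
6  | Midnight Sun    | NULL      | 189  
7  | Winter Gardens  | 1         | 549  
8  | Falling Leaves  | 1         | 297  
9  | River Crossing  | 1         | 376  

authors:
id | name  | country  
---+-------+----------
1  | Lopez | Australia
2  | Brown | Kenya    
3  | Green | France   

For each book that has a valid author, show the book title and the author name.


INNER JOIN keeps only books rows whose author_id matches an id in authors. Walk through each book:
  - book 1 (Hollow Hills): author_id=3 -> matches Green
  - book 2 (Distant Shores): author_id=NULL, no match -> dropped
  - book 3 (Northern Lights): author_id=1 -> matches Lopez
  - book 4 (Paper Boats): author_id=1 -> matches Lopez
  - book 5 (Silent Waters): author_id=1 -> matches Lopez
  - book 6 (Midnight Sun): author_id=NULL, no match -> dropped
  - book 7 (Winter Gardens): author_id=1 -> matches Lopez
  - book 8 (Falling Leaves): author_id=1 -> matches Lopez
  - book 9 (River Crossing): author_id=1 -> matches Lopez
So 2 of 9 rows are dropped.

SQL:
SELECT a.title, b.name AS author
FROM books a
INNER JOIN authors b ON a.author_id = b.id

Result:
title           | author
----------------+-------
Hollow Hills    | Green 
Northern Lights | Lopez 
Paper Boats     | Lopez 
Silent Waters   | Lopez 
Winter Gardens  | Lopez 
Falling Leaves  | Lopez 
River Crossing  | Lopez 


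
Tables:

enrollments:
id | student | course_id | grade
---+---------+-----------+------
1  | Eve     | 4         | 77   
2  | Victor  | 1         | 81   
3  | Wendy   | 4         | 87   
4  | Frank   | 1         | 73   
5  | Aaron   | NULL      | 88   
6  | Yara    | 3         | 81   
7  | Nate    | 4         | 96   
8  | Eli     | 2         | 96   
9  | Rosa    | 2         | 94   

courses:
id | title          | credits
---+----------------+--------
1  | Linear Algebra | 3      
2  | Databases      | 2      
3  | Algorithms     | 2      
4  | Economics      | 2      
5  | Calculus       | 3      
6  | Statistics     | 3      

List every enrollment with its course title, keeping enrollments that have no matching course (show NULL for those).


LEFT JOIN keeps every row from enrollments (the left table); where course_id has no match in courses, the course columns become NULL. Walk through each enrollment:
  - enrollment 1 (Eve): course_id=4 -> matches Economics
  - enrollment 2 (Victor): course_id=1 -> matches Linear Algebra
  - enrollment 3 (Wendy): course_id=4 -> matches Economics
  - enrollment 4 (Frank): course_id=1 -> matches Linear Algebra
  - enrollment 5 (Aaron): course_id=NULL, no match -> kept with NULL
  - enrollment 6 (Yara): course_id=3 -> matches Algorithms
  - enrollment 7 (Nate): course_id=4 -> matches Economics
  - enrollment 8 (Eli): course_id=2 -> matches Databases
  - enrollment 9 (Rosa): course_id=2 -> matches Databases
All 9 rows appear; 1 has NULL course.

SQL:
SELECT a.student, b.title AS course
FROM enrollments a
LEFT JOIN courses b ON a.course_id = b.id

Result:
student | course        
--------+---------------
Eve     | Economics     
Victor  | Linear Algebra
Wendy   | Economics     
Frank   | Linear Algebra
Aaron   | NULL          
Yara    | Algorithms    
Nate    | Economics     
Eli     | Databases     
Rosa    | Databases     


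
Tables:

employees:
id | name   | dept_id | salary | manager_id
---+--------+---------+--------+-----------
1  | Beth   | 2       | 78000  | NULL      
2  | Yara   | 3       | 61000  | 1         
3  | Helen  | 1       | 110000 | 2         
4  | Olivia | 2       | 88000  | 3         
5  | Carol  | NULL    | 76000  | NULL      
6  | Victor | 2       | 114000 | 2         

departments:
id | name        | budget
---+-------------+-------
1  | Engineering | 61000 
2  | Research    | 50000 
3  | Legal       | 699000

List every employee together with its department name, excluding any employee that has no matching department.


INNER JOIN keeps only employees rows whose dept_id matches an id in departments. Walk through each employee:
  - employee 1 (Beth): dept_id=2 -> matches Research
  - employee 2 (Yara): dept_id=3 -> matches Legal
  - employee 3 (Helen): dept_id=1 -> matches Engineering
  - employee 4 (Olivia): dept_id=2 -> matches Research
  - employee 5 (Carol): dept_id=NULL, no match -> dropped
  - employee 6 (Victor): dept_id=2 -> matches Research
So 1 of 6 rows is dropped.

SQL:
SELECT a.name, b.name AS department
FROM employees a
INNER JOIN departments b ON a.dept_id = b.id

Result:
name   | department 
-------+------------
Beth   | Research   
Yara   | Legal      
Helen  | Engineering
Olivia | Research   
Victor | Research   


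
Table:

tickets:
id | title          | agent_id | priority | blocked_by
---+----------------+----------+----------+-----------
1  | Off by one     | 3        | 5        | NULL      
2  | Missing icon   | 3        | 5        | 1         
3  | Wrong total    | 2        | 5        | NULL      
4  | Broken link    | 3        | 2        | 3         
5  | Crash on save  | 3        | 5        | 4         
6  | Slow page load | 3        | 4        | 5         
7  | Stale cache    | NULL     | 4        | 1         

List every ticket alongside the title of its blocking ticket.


This is a self-join: tickets is joined to a second copy of itself, matching each row's blocked_by to another row's id. Use LEFT JOIN so rows with blocked_by=NULL are kept.
  - ticket 1 (Off by one): blocked_by=NULL -> NULL
  - ticket 2 (Missing icon): blocked_by=1 -> Off by one
  - ticket 3 (Wrong total): blocked_by=NULL -> NULL
  - ticket 4 (Broken link): blocked_by=3 -> Wrong total
  - ticket 5 (Crash on save): blocked_by=4 -> Broken link
  - ticket 6 (Slow page load): blocked_by=5 -> Crash on save
  - ticket 7 (Stale cache): blocked_by=1 -> Off by one

SQL:
SELECT a.title AS item, b.title AS blocked_by
FROM tickets a
LEFT JOIN tickets b ON a.blocked_by = b.id

Result:
item           | blocked_by   
---------------+--------------
Off by one     | NULL         
Missing icon   | Off by one   
Wrong total    | NULL         
Broken link    | Wrong total  
Crash on save  | Broken link  
Slow page load | Crash on save
Stale cache    | Off by one   


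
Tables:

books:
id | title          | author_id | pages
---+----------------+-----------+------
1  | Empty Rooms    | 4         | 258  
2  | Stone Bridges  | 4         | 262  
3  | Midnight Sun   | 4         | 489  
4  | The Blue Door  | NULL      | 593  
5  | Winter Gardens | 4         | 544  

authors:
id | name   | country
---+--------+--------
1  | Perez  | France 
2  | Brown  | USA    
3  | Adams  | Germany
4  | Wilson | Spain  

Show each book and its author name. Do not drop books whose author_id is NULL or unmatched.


LEFT JOIN keeps every row from books (the left table); where author_id has no match in authors, the author columns become NULL. Walk through each book:
  - book 1 (Empty Rooms): author_id=4 -> matches Wilson
  - book 2 (Stone Bridges): author_id=4 -> matches Wilson
  - book 3 (Midnight Sun): author_id=4 -> matches Wilson
  - book 4 (The Blue Door): author_id=NULL, no match -> kept with NULL
  - book 5 (Winter Gardens): author_id=4 -> matches Wilson
All 5 rows appear; 1 has NULL author.

SQL:
SELECT a.title, b.name AS author
FROM books a
LEFT JOIN authors b ON a.author_id = b.id

Result:
title          | author
---------------+-------
Empty Rooms    | Wilson
Stone Bridges  | Wilson
Midnight Sun   | Wilson
The Blue Door  | NULL  
Winter Gardens | Wilson


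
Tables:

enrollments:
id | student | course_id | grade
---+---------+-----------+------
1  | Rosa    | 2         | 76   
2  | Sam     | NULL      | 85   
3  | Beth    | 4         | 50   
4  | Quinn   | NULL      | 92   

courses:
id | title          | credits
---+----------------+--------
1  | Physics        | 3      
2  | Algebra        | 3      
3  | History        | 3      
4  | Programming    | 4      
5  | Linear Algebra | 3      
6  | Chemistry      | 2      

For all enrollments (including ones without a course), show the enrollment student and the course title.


LEFT JOIN keeps every row from enrollments (the left table); where course_id has no match in courses, the course columns become NULL. Walk through each enrollment:
  - enrollment 1 (Rosa): course_id=2 -> matches Algebra
  - enrollment 2 (Sam): course_id=NULL, no match -> kept with NULL
  - enrollment 3 (Beth): course_id=4 -> matches Programming
  - enrollment 4 (Quinn): course_id=NULL, no match -> kept with NULL
All 4 rows appear; 2 have NULL course.

SQL:
SELECT a.student, b.title AS course
FROM enrollments a
LEFT JOIN courses b ON a.course_id = b.id

Result:
student | course     
--------+------------
Rosa    | Algebra    
Sam     | NULL       
Beth    | Programming
Quinn   | NULL       


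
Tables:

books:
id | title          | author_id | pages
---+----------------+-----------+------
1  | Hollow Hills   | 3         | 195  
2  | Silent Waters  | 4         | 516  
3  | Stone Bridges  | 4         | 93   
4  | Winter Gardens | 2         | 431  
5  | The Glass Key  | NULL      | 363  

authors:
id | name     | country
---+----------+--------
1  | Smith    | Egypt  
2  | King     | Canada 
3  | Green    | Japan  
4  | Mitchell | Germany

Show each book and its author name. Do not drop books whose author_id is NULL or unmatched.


LEFT JOIN keeps every row from books (the left table); where author_id has no match in authors, the author columns become NULL. Walk through each book:
  - book 1 (Hollow Hills): author_id=3 -> matches Green
  - book 2 (Silent Waters): author_id=4 -> matches Mitchell
  - book 3 (Stone Bridges): author_id=4 -> matches Mitchell
  - book 4 (Winter Gardens): author_id=2 -> matches King
  - book 5 (The Glass Key): author_id=NULL, no match -> kept with NULL
All 5 rows appear; 1 has NULL author.

SQL:
SELECT a.title, b.name AS author
FROM books a
LEFT JOIN authors b ON a.author_id = b.id

Result:
title          | author  
---------------+---------
Hollow Hills   | Green   
Silent Waters  | Mitchell
Stone Bridges  | Mitchell
Winter Gardens | King    
The Glass Key  | NULL    


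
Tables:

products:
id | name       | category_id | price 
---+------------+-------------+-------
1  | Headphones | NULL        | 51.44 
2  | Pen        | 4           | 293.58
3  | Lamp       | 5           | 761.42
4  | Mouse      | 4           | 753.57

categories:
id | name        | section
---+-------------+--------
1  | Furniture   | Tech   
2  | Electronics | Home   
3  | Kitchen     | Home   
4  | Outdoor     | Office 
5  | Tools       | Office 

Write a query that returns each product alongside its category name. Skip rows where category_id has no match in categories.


INNER JOIN keeps only products rows whose category_id matches an id in categories. Walk through each product:
  - product 1 (Headphones): category_id=NULL, no match -> dropped
  - product 2 (Pen): category_id=4 -> matches Outdoor
  - product 3 (Lamp): category_id=5 -> matches Tools
  - product 4 (Mouse): category_id=4 -> matches Outdoor
So 1 of 4 rows is dropped.

SQL:
SELECT a.name, b.name AS category
FROM products a
INNER JOIN categories b ON a.category_id = b.id

Result:
name  | category
------+---------
Pen   | Outdoor 
Lamp  | Tools   
Mouse | Outdoor 


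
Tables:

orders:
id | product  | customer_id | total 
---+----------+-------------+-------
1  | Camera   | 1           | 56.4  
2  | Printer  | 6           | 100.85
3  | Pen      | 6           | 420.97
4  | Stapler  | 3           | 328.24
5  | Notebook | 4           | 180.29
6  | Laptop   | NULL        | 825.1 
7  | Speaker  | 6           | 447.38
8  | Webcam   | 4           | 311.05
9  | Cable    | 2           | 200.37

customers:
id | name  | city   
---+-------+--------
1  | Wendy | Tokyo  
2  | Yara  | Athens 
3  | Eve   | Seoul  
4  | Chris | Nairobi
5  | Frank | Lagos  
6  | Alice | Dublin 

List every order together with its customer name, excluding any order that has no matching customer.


INNER JOIN keeps only orders rows whose customer_id matches an id in customers. Walk through each order:
  - order 1 (Camera): customer_id=1 -> matches Wendy
  - order 2 (Printer): customer_id=6 -> matches Alice
  - order 3 (Pen): customer_id=6 -> matches Alice
  - order 4 (Stapler): customer_id=3 -> matches Eve
  - order 5 (Notebook): customer_id=4 -> matches Chris
  - order 6 (Laptop): customer_id=NULL, no match -> dropped
  - order 7 (Speaker): customer_id=6 -> matches Alice
  - order 8 (Webcam): customer_id=4 -> matches Chris
  - order 9 (Cable): customer_id=2 -> matches Yara
So 1 of 9 rows is dropped.

SQL:
SELECT a.product, b.name AS customer
FROM orders a
INNER JOIN customers b ON a.customer_id = b.id

Result:
product  | customer
---------+---------
Camera   | Wendy   
Printer  | Alice   
Pen      | Alice   
Stapler  | Eve     
Notebook | Chris   
Speaker  | Alice   
Webcam   | Chris   
Cable    | Yara    


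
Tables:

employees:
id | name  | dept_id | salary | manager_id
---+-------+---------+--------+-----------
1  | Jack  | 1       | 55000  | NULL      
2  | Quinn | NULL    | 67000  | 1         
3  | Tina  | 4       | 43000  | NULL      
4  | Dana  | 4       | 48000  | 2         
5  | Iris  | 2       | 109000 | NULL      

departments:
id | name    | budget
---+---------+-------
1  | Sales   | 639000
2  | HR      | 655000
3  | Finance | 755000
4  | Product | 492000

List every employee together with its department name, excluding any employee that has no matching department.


INNER JOIN keeps only employees rows whose dept_id matches an id in departments. Walk through each employee:
  - employee 1 (Jack): dept_id=1 -> matches Sales
  - employee 2 (Quinn): dept_id=NULL, no match -> dropped
  - employee 3 (Tina): dept_id=4 -> matches Product
  - employee 4 (Dana): dept_id=4 -> matches Product
  - employee 5 (Iris): dept_id=2 -> matches HR
So 1 of 5 rows is dropped.

SQL:
SELECT a.name, b.name AS department
FROM employees a
INNER JOIN departments b ON a.dept_id = b.id

Result:
name | department
-----+-----------
Jack | Sales     
Tina | Product   
Dana | Product   
Iris | HR        


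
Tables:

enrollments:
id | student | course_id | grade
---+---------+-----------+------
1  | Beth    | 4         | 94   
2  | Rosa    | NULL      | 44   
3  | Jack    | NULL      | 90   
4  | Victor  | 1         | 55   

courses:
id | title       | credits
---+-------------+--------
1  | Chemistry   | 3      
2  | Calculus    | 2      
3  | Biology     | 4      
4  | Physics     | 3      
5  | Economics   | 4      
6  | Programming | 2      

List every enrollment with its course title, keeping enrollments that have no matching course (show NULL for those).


LEFT JOIN keeps every row from enrollments (the left table); where course_id has no match in courses, the course columns become NULL. Walk through each enrollment:
  - enrollment 1 (Beth): course_id=4 -> matches Physics
  - enrollment 2 (Rosa): course_id=NULL, no match -> kept with NULL
  - enrollment 3 (Jack): course_id=NULL, no match -> kept with NULL
  - enrollment 4 (Victor): course_id=1 -> matches Chemistry
All 4 rows appear; 2 have NULL course.

SQL:
SELECT a.student, b.title AS course
FROM enrollments a
LEFT JOIN courses b ON a.course_id = b.id

Result:
student | course   
--------+----------
Beth    | Physics  
Rosa    | NULL     
Jack    | NULL     
Victor  | Chemistry


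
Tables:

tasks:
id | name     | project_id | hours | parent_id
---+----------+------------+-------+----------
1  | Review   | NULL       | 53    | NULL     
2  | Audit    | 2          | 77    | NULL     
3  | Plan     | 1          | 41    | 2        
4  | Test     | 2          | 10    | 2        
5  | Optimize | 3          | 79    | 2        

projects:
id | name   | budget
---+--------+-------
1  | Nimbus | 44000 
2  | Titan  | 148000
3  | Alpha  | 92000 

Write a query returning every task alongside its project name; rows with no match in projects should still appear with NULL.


LEFT JOIN keeps every row from tasks (the left table); where project_id has no match in projects, the project columns become NULL. Walk through each task:
  - task 1 (Review): project_id=NULL, no match -> kept with NULL
  - task 2 (Audit): project_id=2 -> matches Titan
  - task 3 (Plan): project_id=1 -> matches Nimbus
  - task 4 (Test): project_id=2 -> matches Titan
  - task 5 (Optimize): project_id=3 -> matches Alpha
All 5 rows appear; 1 has NULL project.

SQL:
SELECT a.name, b.name AS project
FROM tasks a
LEFT JOIN projects b ON a.project_id = b.id

Result:
name     | project
---------+--------
Review   | NULL   
Audit    | Titan  
Plan     | Nimbus 
Test     | Titan  
Optimize | Alpha  


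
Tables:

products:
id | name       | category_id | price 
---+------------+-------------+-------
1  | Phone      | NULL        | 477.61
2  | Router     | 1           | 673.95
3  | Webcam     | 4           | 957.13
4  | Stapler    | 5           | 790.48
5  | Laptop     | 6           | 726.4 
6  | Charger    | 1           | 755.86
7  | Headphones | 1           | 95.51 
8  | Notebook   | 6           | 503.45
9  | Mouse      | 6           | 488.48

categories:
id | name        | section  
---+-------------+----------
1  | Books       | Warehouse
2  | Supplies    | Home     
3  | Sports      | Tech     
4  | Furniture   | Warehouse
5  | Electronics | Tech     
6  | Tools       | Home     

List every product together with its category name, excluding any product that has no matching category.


INNER JOIN keeps only products rows whose category_id matches an id in categories. Walk through each product:
  - product 1 (Phone): category_id=NULL, no match -> dropped
  - product 2 (Router): category_id=1 -> matches Books
  - product 3 (Webcam): category_id=4 -> matches Furniture
  - product 4 (Stapler): category_id=5 -> matches Electronics
  - product 5 (Laptop): category_id=6 -> matches Tools
  - product 6 (Charger): category_id=1 -> matches Books
  - product 7 (Headphones): category_id=1 -> matches Books
  - product 8 (Notebook): category_id=6 -> matches Tools
  - product 9 (Mouse): category_id=6 -> matches Tools
So 1 of 9 rows is dropped.

SQL:
SELECT a.name, b.name AS category
FROM products a
INNER JOIN categories b ON a.category_id = b.id

Result:
name       | category   
-----------+------------
Router     | Books      
Webcam     | Furniture  
Stapler    | Electronics
Laptop     | Tools      
Charger    | Books      
Headphones | Books      
Notebook   | Tools      
Mouse      | Tools      
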